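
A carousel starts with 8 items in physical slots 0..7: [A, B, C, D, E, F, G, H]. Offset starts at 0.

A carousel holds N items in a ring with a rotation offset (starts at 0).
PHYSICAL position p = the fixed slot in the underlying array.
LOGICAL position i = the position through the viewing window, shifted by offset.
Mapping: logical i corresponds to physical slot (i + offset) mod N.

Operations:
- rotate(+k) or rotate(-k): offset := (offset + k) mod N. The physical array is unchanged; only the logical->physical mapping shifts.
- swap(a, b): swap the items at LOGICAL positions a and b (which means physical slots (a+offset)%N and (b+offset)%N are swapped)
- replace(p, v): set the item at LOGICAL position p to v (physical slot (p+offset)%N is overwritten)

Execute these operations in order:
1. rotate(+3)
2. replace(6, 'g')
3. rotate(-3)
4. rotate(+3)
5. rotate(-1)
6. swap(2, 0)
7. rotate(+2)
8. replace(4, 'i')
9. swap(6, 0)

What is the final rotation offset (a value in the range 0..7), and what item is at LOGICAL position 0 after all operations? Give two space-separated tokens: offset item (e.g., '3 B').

Answer: 4 E

Derivation:
After op 1 (rotate(+3)): offset=3, physical=[A,B,C,D,E,F,G,H], logical=[D,E,F,G,H,A,B,C]
After op 2 (replace(6, 'g')): offset=3, physical=[A,g,C,D,E,F,G,H], logical=[D,E,F,G,H,A,g,C]
After op 3 (rotate(-3)): offset=0, physical=[A,g,C,D,E,F,G,H], logical=[A,g,C,D,E,F,G,H]
After op 4 (rotate(+3)): offset=3, physical=[A,g,C,D,E,F,G,H], logical=[D,E,F,G,H,A,g,C]
After op 5 (rotate(-1)): offset=2, physical=[A,g,C,D,E,F,G,H], logical=[C,D,E,F,G,H,A,g]
After op 6 (swap(2, 0)): offset=2, physical=[A,g,E,D,C,F,G,H], logical=[E,D,C,F,G,H,A,g]
After op 7 (rotate(+2)): offset=4, physical=[A,g,E,D,C,F,G,H], logical=[C,F,G,H,A,g,E,D]
After op 8 (replace(4, 'i')): offset=4, physical=[i,g,E,D,C,F,G,H], logical=[C,F,G,H,i,g,E,D]
After op 9 (swap(6, 0)): offset=4, physical=[i,g,C,D,E,F,G,H], logical=[E,F,G,H,i,g,C,D]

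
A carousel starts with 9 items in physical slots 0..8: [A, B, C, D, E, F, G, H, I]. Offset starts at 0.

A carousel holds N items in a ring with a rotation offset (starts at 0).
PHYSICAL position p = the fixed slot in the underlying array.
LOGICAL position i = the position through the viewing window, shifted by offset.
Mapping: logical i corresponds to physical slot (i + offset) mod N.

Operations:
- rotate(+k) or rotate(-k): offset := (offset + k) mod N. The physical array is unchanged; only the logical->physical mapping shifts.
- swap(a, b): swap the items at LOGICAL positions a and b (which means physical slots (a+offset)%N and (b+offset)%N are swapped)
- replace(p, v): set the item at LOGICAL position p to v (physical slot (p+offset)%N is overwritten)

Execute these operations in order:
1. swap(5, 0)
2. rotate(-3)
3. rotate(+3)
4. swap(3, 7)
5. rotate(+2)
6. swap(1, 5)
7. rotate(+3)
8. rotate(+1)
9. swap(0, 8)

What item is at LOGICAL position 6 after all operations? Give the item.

Answer: D

Derivation:
After op 1 (swap(5, 0)): offset=0, physical=[F,B,C,D,E,A,G,H,I], logical=[F,B,C,D,E,A,G,H,I]
After op 2 (rotate(-3)): offset=6, physical=[F,B,C,D,E,A,G,H,I], logical=[G,H,I,F,B,C,D,E,A]
After op 3 (rotate(+3)): offset=0, physical=[F,B,C,D,E,A,G,H,I], logical=[F,B,C,D,E,A,G,H,I]
After op 4 (swap(3, 7)): offset=0, physical=[F,B,C,H,E,A,G,D,I], logical=[F,B,C,H,E,A,G,D,I]
After op 5 (rotate(+2)): offset=2, physical=[F,B,C,H,E,A,G,D,I], logical=[C,H,E,A,G,D,I,F,B]
After op 6 (swap(1, 5)): offset=2, physical=[F,B,C,D,E,A,G,H,I], logical=[C,D,E,A,G,H,I,F,B]
After op 7 (rotate(+3)): offset=5, physical=[F,B,C,D,E,A,G,H,I], logical=[A,G,H,I,F,B,C,D,E]
After op 8 (rotate(+1)): offset=6, physical=[F,B,C,D,E,A,G,H,I], logical=[G,H,I,F,B,C,D,E,A]
After op 9 (swap(0, 8)): offset=6, physical=[F,B,C,D,E,G,A,H,I], logical=[A,H,I,F,B,C,D,E,G]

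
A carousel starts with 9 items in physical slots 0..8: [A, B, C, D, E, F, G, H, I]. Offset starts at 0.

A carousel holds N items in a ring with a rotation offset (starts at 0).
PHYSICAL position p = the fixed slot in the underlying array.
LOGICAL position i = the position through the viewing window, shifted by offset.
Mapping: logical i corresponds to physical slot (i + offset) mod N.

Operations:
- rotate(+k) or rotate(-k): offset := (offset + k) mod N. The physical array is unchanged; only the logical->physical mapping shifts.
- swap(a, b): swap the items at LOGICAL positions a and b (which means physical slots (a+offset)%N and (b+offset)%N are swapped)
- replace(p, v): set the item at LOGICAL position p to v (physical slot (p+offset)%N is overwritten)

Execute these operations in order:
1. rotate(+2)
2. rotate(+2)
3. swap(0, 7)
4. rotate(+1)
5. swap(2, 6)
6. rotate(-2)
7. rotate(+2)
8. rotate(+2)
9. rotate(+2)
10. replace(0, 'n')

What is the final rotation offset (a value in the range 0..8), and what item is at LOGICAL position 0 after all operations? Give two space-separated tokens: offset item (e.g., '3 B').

Answer: 0 n

Derivation:
After op 1 (rotate(+2)): offset=2, physical=[A,B,C,D,E,F,G,H,I], logical=[C,D,E,F,G,H,I,A,B]
After op 2 (rotate(+2)): offset=4, physical=[A,B,C,D,E,F,G,H,I], logical=[E,F,G,H,I,A,B,C,D]
After op 3 (swap(0, 7)): offset=4, physical=[A,B,E,D,C,F,G,H,I], logical=[C,F,G,H,I,A,B,E,D]
After op 4 (rotate(+1)): offset=5, physical=[A,B,E,D,C,F,G,H,I], logical=[F,G,H,I,A,B,E,D,C]
After op 5 (swap(2, 6)): offset=5, physical=[A,B,H,D,C,F,G,E,I], logical=[F,G,E,I,A,B,H,D,C]
After op 6 (rotate(-2)): offset=3, physical=[A,B,H,D,C,F,G,E,I], logical=[D,C,F,G,E,I,A,B,H]
After op 7 (rotate(+2)): offset=5, physical=[A,B,H,D,C,F,G,E,I], logical=[F,G,E,I,A,B,H,D,C]
After op 8 (rotate(+2)): offset=7, physical=[A,B,H,D,C,F,G,E,I], logical=[E,I,A,B,H,D,C,F,G]
After op 9 (rotate(+2)): offset=0, physical=[A,B,H,D,C,F,G,E,I], logical=[A,B,H,D,C,F,G,E,I]
After op 10 (replace(0, 'n')): offset=0, physical=[n,B,H,D,C,F,G,E,I], logical=[n,B,H,D,C,F,G,E,I]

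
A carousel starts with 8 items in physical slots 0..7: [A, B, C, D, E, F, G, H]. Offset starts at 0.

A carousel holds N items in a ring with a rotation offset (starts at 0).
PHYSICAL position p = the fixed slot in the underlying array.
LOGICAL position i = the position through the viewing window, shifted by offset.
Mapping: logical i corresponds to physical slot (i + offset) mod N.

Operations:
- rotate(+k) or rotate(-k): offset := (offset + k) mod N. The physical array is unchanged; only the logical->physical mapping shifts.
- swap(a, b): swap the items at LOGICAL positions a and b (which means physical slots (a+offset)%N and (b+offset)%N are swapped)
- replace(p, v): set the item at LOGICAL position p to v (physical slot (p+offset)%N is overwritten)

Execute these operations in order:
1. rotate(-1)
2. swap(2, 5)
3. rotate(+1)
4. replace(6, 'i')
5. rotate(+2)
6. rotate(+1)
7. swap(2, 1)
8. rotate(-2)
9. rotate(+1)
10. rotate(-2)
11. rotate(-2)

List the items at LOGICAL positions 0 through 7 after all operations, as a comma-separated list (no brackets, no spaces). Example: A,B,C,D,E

After op 1 (rotate(-1)): offset=7, physical=[A,B,C,D,E,F,G,H], logical=[H,A,B,C,D,E,F,G]
After op 2 (swap(2, 5)): offset=7, physical=[A,E,C,D,B,F,G,H], logical=[H,A,E,C,D,B,F,G]
After op 3 (rotate(+1)): offset=0, physical=[A,E,C,D,B,F,G,H], logical=[A,E,C,D,B,F,G,H]
After op 4 (replace(6, 'i')): offset=0, physical=[A,E,C,D,B,F,i,H], logical=[A,E,C,D,B,F,i,H]
After op 5 (rotate(+2)): offset=2, physical=[A,E,C,D,B,F,i,H], logical=[C,D,B,F,i,H,A,E]
After op 6 (rotate(+1)): offset=3, physical=[A,E,C,D,B,F,i,H], logical=[D,B,F,i,H,A,E,C]
After op 7 (swap(2, 1)): offset=3, physical=[A,E,C,D,F,B,i,H], logical=[D,F,B,i,H,A,E,C]
After op 8 (rotate(-2)): offset=1, physical=[A,E,C,D,F,B,i,H], logical=[E,C,D,F,B,i,H,A]
After op 9 (rotate(+1)): offset=2, physical=[A,E,C,D,F,B,i,H], logical=[C,D,F,B,i,H,A,E]
After op 10 (rotate(-2)): offset=0, physical=[A,E,C,D,F,B,i,H], logical=[A,E,C,D,F,B,i,H]
After op 11 (rotate(-2)): offset=6, physical=[A,E,C,D,F,B,i,H], logical=[i,H,A,E,C,D,F,B]

Answer: i,H,A,E,C,D,F,B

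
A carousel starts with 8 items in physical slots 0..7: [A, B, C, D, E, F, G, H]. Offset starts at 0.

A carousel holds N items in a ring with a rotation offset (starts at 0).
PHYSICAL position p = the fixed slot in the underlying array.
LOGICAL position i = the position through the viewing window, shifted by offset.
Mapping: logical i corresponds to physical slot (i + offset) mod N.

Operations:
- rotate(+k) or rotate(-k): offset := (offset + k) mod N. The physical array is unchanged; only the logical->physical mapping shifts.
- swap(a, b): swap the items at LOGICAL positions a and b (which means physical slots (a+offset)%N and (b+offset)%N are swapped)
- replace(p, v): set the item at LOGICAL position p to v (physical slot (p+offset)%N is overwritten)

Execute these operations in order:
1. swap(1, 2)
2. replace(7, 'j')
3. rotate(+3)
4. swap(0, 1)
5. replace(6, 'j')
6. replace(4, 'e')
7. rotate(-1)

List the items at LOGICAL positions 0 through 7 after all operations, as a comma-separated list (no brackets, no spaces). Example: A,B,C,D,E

Answer: B,E,D,F,G,e,A,j

Derivation:
After op 1 (swap(1, 2)): offset=0, physical=[A,C,B,D,E,F,G,H], logical=[A,C,B,D,E,F,G,H]
After op 2 (replace(7, 'j')): offset=0, physical=[A,C,B,D,E,F,G,j], logical=[A,C,B,D,E,F,G,j]
After op 3 (rotate(+3)): offset=3, physical=[A,C,B,D,E,F,G,j], logical=[D,E,F,G,j,A,C,B]
After op 4 (swap(0, 1)): offset=3, physical=[A,C,B,E,D,F,G,j], logical=[E,D,F,G,j,A,C,B]
After op 5 (replace(6, 'j')): offset=3, physical=[A,j,B,E,D,F,G,j], logical=[E,D,F,G,j,A,j,B]
After op 6 (replace(4, 'e')): offset=3, physical=[A,j,B,E,D,F,G,e], logical=[E,D,F,G,e,A,j,B]
After op 7 (rotate(-1)): offset=2, physical=[A,j,B,E,D,F,G,e], logical=[B,E,D,F,G,e,A,j]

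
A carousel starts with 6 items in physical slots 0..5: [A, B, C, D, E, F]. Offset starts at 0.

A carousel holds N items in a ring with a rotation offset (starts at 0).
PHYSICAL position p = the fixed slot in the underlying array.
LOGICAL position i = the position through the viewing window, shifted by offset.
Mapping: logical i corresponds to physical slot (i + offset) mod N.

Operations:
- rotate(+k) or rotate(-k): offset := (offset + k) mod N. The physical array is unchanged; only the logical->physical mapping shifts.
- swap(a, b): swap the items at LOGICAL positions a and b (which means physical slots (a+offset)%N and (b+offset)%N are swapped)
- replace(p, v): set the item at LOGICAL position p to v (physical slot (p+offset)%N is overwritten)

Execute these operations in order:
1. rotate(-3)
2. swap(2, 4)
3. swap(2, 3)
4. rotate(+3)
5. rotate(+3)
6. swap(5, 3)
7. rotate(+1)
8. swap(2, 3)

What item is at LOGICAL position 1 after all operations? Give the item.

Answer: A

Derivation:
After op 1 (rotate(-3)): offset=3, physical=[A,B,C,D,E,F], logical=[D,E,F,A,B,C]
After op 2 (swap(2, 4)): offset=3, physical=[A,F,C,D,E,B], logical=[D,E,B,A,F,C]
After op 3 (swap(2, 3)): offset=3, physical=[B,F,C,D,E,A], logical=[D,E,A,B,F,C]
After op 4 (rotate(+3)): offset=0, physical=[B,F,C,D,E,A], logical=[B,F,C,D,E,A]
After op 5 (rotate(+3)): offset=3, physical=[B,F,C,D,E,A], logical=[D,E,A,B,F,C]
After op 6 (swap(5, 3)): offset=3, physical=[C,F,B,D,E,A], logical=[D,E,A,C,F,B]
After op 7 (rotate(+1)): offset=4, physical=[C,F,B,D,E,A], logical=[E,A,C,F,B,D]
After op 8 (swap(2, 3)): offset=4, physical=[F,C,B,D,E,A], logical=[E,A,F,C,B,D]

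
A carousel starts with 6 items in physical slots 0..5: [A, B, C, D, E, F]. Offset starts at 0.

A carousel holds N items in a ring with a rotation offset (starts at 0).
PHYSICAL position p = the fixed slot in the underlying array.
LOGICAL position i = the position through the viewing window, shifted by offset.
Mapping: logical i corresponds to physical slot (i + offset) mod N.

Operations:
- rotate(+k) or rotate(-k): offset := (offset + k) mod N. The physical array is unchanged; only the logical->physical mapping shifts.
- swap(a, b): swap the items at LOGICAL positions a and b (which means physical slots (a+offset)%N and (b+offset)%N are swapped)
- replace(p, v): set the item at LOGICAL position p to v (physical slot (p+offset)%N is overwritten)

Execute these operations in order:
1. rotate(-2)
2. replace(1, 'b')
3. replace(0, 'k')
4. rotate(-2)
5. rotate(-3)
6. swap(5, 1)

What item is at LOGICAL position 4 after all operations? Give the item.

After op 1 (rotate(-2)): offset=4, physical=[A,B,C,D,E,F], logical=[E,F,A,B,C,D]
After op 2 (replace(1, 'b')): offset=4, physical=[A,B,C,D,E,b], logical=[E,b,A,B,C,D]
After op 3 (replace(0, 'k')): offset=4, physical=[A,B,C,D,k,b], logical=[k,b,A,B,C,D]
After op 4 (rotate(-2)): offset=2, physical=[A,B,C,D,k,b], logical=[C,D,k,b,A,B]
After op 5 (rotate(-3)): offset=5, physical=[A,B,C,D,k,b], logical=[b,A,B,C,D,k]
After op 6 (swap(5, 1)): offset=5, physical=[k,B,C,D,A,b], logical=[b,k,B,C,D,A]

Answer: D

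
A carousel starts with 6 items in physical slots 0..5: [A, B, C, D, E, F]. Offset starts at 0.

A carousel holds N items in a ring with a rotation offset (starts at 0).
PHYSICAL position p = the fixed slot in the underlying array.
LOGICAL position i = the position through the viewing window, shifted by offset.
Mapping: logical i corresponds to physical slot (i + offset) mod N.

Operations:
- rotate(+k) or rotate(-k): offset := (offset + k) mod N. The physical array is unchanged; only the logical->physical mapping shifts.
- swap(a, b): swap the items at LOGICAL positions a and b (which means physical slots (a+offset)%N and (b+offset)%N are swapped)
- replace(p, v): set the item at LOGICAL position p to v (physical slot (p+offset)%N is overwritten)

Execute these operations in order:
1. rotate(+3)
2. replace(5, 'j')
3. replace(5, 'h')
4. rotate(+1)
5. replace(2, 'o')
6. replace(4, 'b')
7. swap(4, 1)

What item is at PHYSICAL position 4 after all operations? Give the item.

After op 1 (rotate(+3)): offset=3, physical=[A,B,C,D,E,F], logical=[D,E,F,A,B,C]
After op 2 (replace(5, 'j')): offset=3, physical=[A,B,j,D,E,F], logical=[D,E,F,A,B,j]
After op 3 (replace(5, 'h')): offset=3, physical=[A,B,h,D,E,F], logical=[D,E,F,A,B,h]
After op 4 (rotate(+1)): offset=4, physical=[A,B,h,D,E,F], logical=[E,F,A,B,h,D]
After op 5 (replace(2, 'o')): offset=4, physical=[o,B,h,D,E,F], logical=[E,F,o,B,h,D]
After op 6 (replace(4, 'b')): offset=4, physical=[o,B,b,D,E,F], logical=[E,F,o,B,b,D]
After op 7 (swap(4, 1)): offset=4, physical=[o,B,F,D,E,b], logical=[E,b,o,B,F,D]

Answer: E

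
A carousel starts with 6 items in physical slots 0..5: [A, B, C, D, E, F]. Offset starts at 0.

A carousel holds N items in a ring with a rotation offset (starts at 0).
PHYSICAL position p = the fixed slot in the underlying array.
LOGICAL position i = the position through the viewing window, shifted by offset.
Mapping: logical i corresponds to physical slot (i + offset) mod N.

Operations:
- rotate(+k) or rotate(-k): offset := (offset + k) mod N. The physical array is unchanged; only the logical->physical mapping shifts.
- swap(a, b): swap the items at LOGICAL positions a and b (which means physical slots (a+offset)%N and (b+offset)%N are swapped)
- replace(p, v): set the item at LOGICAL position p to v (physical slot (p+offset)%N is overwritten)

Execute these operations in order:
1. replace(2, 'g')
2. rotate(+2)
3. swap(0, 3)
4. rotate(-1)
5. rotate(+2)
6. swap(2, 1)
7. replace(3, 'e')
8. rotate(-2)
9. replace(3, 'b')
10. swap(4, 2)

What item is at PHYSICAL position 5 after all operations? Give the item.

After op 1 (replace(2, 'g')): offset=0, physical=[A,B,g,D,E,F], logical=[A,B,g,D,E,F]
After op 2 (rotate(+2)): offset=2, physical=[A,B,g,D,E,F], logical=[g,D,E,F,A,B]
After op 3 (swap(0, 3)): offset=2, physical=[A,B,F,D,E,g], logical=[F,D,E,g,A,B]
After op 4 (rotate(-1)): offset=1, physical=[A,B,F,D,E,g], logical=[B,F,D,E,g,A]
After op 5 (rotate(+2)): offset=3, physical=[A,B,F,D,E,g], logical=[D,E,g,A,B,F]
After op 6 (swap(2, 1)): offset=3, physical=[A,B,F,D,g,E], logical=[D,g,E,A,B,F]
After op 7 (replace(3, 'e')): offset=3, physical=[e,B,F,D,g,E], logical=[D,g,E,e,B,F]
After op 8 (rotate(-2)): offset=1, physical=[e,B,F,D,g,E], logical=[B,F,D,g,E,e]
After op 9 (replace(3, 'b')): offset=1, physical=[e,B,F,D,b,E], logical=[B,F,D,b,E,e]
After op 10 (swap(4, 2)): offset=1, physical=[e,B,F,E,b,D], logical=[B,F,E,b,D,e]

Answer: D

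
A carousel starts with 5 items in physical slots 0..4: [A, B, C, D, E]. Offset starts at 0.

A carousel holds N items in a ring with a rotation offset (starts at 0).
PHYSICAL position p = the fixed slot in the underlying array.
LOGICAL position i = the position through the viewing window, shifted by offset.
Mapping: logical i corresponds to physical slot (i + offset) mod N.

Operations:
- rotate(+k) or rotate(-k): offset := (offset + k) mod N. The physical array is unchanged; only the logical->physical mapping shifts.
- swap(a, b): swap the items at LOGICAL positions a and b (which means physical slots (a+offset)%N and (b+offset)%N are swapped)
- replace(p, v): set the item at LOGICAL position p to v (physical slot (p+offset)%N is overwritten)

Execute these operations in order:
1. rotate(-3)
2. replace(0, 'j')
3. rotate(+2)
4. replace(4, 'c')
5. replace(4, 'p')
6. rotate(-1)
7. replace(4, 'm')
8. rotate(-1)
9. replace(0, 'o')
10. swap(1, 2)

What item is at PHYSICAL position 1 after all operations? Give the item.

After op 1 (rotate(-3)): offset=2, physical=[A,B,C,D,E], logical=[C,D,E,A,B]
After op 2 (replace(0, 'j')): offset=2, physical=[A,B,j,D,E], logical=[j,D,E,A,B]
After op 3 (rotate(+2)): offset=4, physical=[A,B,j,D,E], logical=[E,A,B,j,D]
After op 4 (replace(4, 'c')): offset=4, physical=[A,B,j,c,E], logical=[E,A,B,j,c]
After op 5 (replace(4, 'p')): offset=4, physical=[A,B,j,p,E], logical=[E,A,B,j,p]
After op 6 (rotate(-1)): offset=3, physical=[A,B,j,p,E], logical=[p,E,A,B,j]
After op 7 (replace(4, 'm')): offset=3, physical=[A,B,m,p,E], logical=[p,E,A,B,m]
After op 8 (rotate(-1)): offset=2, physical=[A,B,m,p,E], logical=[m,p,E,A,B]
After op 9 (replace(0, 'o')): offset=2, physical=[A,B,o,p,E], logical=[o,p,E,A,B]
After op 10 (swap(1, 2)): offset=2, physical=[A,B,o,E,p], logical=[o,E,p,A,B]

Answer: B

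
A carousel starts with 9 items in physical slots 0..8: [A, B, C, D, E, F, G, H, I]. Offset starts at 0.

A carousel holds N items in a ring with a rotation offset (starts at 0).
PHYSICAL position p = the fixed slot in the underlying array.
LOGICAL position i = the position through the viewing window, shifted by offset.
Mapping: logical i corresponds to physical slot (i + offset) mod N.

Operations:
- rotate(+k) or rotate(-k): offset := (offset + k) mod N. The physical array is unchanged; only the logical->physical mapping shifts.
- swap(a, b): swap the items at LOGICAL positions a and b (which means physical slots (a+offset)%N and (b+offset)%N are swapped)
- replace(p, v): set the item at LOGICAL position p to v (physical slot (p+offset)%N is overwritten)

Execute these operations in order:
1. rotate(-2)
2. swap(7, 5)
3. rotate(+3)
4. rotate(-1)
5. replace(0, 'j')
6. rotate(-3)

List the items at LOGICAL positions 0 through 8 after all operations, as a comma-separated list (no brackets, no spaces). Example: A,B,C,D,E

Answer: G,H,I,j,B,C,F,E,D

Derivation:
After op 1 (rotate(-2)): offset=7, physical=[A,B,C,D,E,F,G,H,I], logical=[H,I,A,B,C,D,E,F,G]
After op 2 (swap(7, 5)): offset=7, physical=[A,B,C,F,E,D,G,H,I], logical=[H,I,A,B,C,F,E,D,G]
After op 3 (rotate(+3)): offset=1, physical=[A,B,C,F,E,D,G,H,I], logical=[B,C,F,E,D,G,H,I,A]
After op 4 (rotate(-1)): offset=0, physical=[A,B,C,F,E,D,G,H,I], logical=[A,B,C,F,E,D,G,H,I]
After op 5 (replace(0, 'j')): offset=0, physical=[j,B,C,F,E,D,G,H,I], logical=[j,B,C,F,E,D,G,H,I]
After op 6 (rotate(-3)): offset=6, physical=[j,B,C,F,E,D,G,H,I], logical=[G,H,I,j,B,C,F,E,D]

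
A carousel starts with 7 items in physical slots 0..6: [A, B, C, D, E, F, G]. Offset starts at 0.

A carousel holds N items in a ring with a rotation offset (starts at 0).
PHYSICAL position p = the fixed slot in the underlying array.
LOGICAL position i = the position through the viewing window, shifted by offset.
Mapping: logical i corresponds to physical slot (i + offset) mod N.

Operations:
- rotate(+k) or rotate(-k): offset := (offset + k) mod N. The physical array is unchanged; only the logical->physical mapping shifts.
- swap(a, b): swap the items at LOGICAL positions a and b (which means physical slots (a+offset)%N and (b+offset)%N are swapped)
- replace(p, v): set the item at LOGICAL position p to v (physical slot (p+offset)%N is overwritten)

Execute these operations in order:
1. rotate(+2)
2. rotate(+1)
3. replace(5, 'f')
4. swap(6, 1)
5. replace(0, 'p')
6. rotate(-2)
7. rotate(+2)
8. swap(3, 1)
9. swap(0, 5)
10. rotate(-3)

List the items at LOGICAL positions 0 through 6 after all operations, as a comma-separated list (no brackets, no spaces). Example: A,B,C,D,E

Answer: A,p,E,f,G,F,C

Derivation:
After op 1 (rotate(+2)): offset=2, physical=[A,B,C,D,E,F,G], logical=[C,D,E,F,G,A,B]
After op 2 (rotate(+1)): offset=3, physical=[A,B,C,D,E,F,G], logical=[D,E,F,G,A,B,C]
After op 3 (replace(5, 'f')): offset=3, physical=[A,f,C,D,E,F,G], logical=[D,E,F,G,A,f,C]
After op 4 (swap(6, 1)): offset=3, physical=[A,f,E,D,C,F,G], logical=[D,C,F,G,A,f,E]
After op 5 (replace(0, 'p')): offset=3, physical=[A,f,E,p,C,F,G], logical=[p,C,F,G,A,f,E]
After op 6 (rotate(-2)): offset=1, physical=[A,f,E,p,C,F,G], logical=[f,E,p,C,F,G,A]
After op 7 (rotate(+2)): offset=3, physical=[A,f,E,p,C,F,G], logical=[p,C,F,G,A,f,E]
After op 8 (swap(3, 1)): offset=3, physical=[A,f,E,p,G,F,C], logical=[p,G,F,C,A,f,E]
After op 9 (swap(0, 5)): offset=3, physical=[A,p,E,f,G,F,C], logical=[f,G,F,C,A,p,E]
After op 10 (rotate(-3)): offset=0, physical=[A,p,E,f,G,F,C], logical=[A,p,E,f,G,F,C]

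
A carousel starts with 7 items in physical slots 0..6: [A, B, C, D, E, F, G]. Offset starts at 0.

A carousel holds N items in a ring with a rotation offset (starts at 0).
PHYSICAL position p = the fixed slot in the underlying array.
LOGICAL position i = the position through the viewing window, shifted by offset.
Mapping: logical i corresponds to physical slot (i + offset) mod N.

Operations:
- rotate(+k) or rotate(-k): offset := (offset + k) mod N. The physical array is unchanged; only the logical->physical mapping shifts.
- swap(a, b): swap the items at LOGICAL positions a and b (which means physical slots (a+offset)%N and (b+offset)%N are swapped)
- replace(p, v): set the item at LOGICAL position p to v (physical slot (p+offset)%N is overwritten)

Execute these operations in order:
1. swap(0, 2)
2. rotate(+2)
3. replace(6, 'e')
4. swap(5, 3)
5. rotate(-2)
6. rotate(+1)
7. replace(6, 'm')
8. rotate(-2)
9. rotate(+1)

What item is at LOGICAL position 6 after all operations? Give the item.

Answer: G

Derivation:
After op 1 (swap(0, 2)): offset=0, physical=[C,B,A,D,E,F,G], logical=[C,B,A,D,E,F,G]
After op 2 (rotate(+2)): offset=2, physical=[C,B,A,D,E,F,G], logical=[A,D,E,F,G,C,B]
After op 3 (replace(6, 'e')): offset=2, physical=[C,e,A,D,E,F,G], logical=[A,D,E,F,G,C,e]
After op 4 (swap(5, 3)): offset=2, physical=[F,e,A,D,E,C,G], logical=[A,D,E,C,G,F,e]
After op 5 (rotate(-2)): offset=0, physical=[F,e,A,D,E,C,G], logical=[F,e,A,D,E,C,G]
After op 6 (rotate(+1)): offset=1, physical=[F,e,A,D,E,C,G], logical=[e,A,D,E,C,G,F]
After op 7 (replace(6, 'm')): offset=1, physical=[m,e,A,D,E,C,G], logical=[e,A,D,E,C,G,m]
After op 8 (rotate(-2)): offset=6, physical=[m,e,A,D,E,C,G], logical=[G,m,e,A,D,E,C]
After op 9 (rotate(+1)): offset=0, physical=[m,e,A,D,E,C,G], logical=[m,e,A,D,E,C,G]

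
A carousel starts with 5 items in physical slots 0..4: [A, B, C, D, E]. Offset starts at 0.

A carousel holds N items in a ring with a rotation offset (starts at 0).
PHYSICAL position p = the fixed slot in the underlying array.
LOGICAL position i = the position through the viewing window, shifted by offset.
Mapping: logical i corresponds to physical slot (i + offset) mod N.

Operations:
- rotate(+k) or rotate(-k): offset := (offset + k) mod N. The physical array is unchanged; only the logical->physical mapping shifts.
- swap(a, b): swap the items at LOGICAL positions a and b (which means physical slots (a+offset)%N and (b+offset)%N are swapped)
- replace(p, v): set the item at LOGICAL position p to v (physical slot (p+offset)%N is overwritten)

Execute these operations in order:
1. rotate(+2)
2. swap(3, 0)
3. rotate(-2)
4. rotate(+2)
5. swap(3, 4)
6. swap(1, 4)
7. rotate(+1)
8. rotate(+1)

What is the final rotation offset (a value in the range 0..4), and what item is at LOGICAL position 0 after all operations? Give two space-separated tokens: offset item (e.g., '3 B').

After op 1 (rotate(+2)): offset=2, physical=[A,B,C,D,E], logical=[C,D,E,A,B]
After op 2 (swap(3, 0)): offset=2, physical=[C,B,A,D,E], logical=[A,D,E,C,B]
After op 3 (rotate(-2)): offset=0, physical=[C,B,A,D,E], logical=[C,B,A,D,E]
After op 4 (rotate(+2)): offset=2, physical=[C,B,A,D,E], logical=[A,D,E,C,B]
After op 5 (swap(3, 4)): offset=2, physical=[B,C,A,D,E], logical=[A,D,E,B,C]
After op 6 (swap(1, 4)): offset=2, physical=[B,D,A,C,E], logical=[A,C,E,B,D]
After op 7 (rotate(+1)): offset=3, physical=[B,D,A,C,E], logical=[C,E,B,D,A]
After op 8 (rotate(+1)): offset=4, physical=[B,D,A,C,E], logical=[E,B,D,A,C]

Answer: 4 E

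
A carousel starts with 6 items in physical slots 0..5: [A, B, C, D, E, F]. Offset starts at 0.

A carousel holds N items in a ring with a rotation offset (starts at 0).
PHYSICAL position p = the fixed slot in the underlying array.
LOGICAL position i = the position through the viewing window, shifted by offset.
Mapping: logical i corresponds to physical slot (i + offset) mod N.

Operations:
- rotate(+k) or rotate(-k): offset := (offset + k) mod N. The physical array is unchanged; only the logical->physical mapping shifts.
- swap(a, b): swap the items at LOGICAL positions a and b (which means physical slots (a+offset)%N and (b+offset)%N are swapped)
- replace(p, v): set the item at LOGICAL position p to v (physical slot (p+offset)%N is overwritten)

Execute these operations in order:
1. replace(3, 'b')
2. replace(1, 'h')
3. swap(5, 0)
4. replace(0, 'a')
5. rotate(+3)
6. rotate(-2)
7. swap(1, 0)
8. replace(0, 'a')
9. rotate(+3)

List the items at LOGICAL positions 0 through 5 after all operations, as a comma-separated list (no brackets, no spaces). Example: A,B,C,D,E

After op 1 (replace(3, 'b')): offset=0, physical=[A,B,C,b,E,F], logical=[A,B,C,b,E,F]
After op 2 (replace(1, 'h')): offset=0, physical=[A,h,C,b,E,F], logical=[A,h,C,b,E,F]
After op 3 (swap(5, 0)): offset=0, physical=[F,h,C,b,E,A], logical=[F,h,C,b,E,A]
After op 4 (replace(0, 'a')): offset=0, physical=[a,h,C,b,E,A], logical=[a,h,C,b,E,A]
After op 5 (rotate(+3)): offset=3, physical=[a,h,C,b,E,A], logical=[b,E,A,a,h,C]
After op 6 (rotate(-2)): offset=1, physical=[a,h,C,b,E,A], logical=[h,C,b,E,A,a]
After op 7 (swap(1, 0)): offset=1, physical=[a,C,h,b,E,A], logical=[C,h,b,E,A,a]
After op 8 (replace(0, 'a')): offset=1, physical=[a,a,h,b,E,A], logical=[a,h,b,E,A,a]
After op 9 (rotate(+3)): offset=4, physical=[a,a,h,b,E,A], logical=[E,A,a,a,h,b]

Answer: E,A,a,a,h,b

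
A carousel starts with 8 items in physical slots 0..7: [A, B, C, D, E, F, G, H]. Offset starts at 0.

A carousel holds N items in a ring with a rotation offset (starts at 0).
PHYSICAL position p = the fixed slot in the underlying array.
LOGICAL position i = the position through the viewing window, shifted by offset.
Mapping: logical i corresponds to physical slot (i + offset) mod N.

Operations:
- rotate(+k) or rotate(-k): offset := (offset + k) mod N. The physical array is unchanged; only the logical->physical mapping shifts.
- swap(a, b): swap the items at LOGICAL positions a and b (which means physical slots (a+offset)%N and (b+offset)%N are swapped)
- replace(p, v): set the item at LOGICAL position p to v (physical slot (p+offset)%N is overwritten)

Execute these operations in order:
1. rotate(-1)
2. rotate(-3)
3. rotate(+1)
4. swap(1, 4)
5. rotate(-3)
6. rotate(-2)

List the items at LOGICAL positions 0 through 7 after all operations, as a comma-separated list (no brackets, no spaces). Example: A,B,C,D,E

After op 1 (rotate(-1)): offset=7, physical=[A,B,C,D,E,F,G,H], logical=[H,A,B,C,D,E,F,G]
After op 2 (rotate(-3)): offset=4, physical=[A,B,C,D,E,F,G,H], logical=[E,F,G,H,A,B,C,D]
After op 3 (rotate(+1)): offset=5, physical=[A,B,C,D,E,F,G,H], logical=[F,G,H,A,B,C,D,E]
After op 4 (swap(1, 4)): offset=5, physical=[A,G,C,D,E,F,B,H], logical=[F,B,H,A,G,C,D,E]
After op 5 (rotate(-3)): offset=2, physical=[A,G,C,D,E,F,B,H], logical=[C,D,E,F,B,H,A,G]
After op 6 (rotate(-2)): offset=0, physical=[A,G,C,D,E,F,B,H], logical=[A,G,C,D,E,F,B,H]

Answer: A,G,C,D,E,F,B,H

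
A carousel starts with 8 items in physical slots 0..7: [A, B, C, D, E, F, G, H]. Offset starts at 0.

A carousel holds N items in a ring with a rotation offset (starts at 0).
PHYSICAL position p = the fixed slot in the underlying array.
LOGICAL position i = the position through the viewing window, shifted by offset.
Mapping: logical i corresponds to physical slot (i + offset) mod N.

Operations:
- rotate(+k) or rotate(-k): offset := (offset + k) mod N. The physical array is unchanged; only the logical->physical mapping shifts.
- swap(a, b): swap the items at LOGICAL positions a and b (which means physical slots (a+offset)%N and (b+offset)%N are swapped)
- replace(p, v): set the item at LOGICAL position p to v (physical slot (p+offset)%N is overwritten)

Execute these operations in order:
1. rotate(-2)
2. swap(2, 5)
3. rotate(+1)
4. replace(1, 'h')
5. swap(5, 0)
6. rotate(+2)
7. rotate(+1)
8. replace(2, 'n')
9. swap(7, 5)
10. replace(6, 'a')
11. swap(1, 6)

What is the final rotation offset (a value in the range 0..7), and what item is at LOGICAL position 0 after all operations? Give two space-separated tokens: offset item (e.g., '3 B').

After op 1 (rotate(-2)): offset=6, physical=[A,B,C,D,E,F,G,H], logical=[G,H,A,B,C,D,E,F]
After op 2 (swap(2, 5)): offset=6, physical=[D,B,C,A,E,F,G,H], logical=[G,H,D,B,C,A,E,F]
After op 3 (rotate(+1)): offset=7, physical=[D,B,C,A,E,F,G,H], logical=[H,D,B,C,A,E,F,G]
After op 4 (replace(1, 'h')): offset=7, physical=[h,B,C,A,E,F,G,H], logical=[H,h,B,C,A,E,F,G]
After op 5 (swap(5, 0)): offset=7, physical=[h,B,C,A,H,F,G,E], logical=[E,h,B,C,A,H,F,G]
After op 6 (rotate(+2)): offset=1, physical=[h,B,C,A,H,F,G,E], logical=[B,C,A,H,F,G,E,h]
After op 7 (rotate(+1)): offset=2, physical=[h,B,C,A,H,F,G,E], logical=[C,A,H,F,G,E,h,B]
After op 8 (replace(2, 'n')): offset=2, physical=[h,B,C,A,n,F,G,E], logical=[C,A,n,F,G,E,h,B]
After op 9 (swap(7, 5)): offset=2, physical=[h,E,C,A,n,F,G,B], logical=[C,A,n,F,G,B,h,E]
After op 10 (replace(6, 'a')): offset=2, physical=[a,E,C,A,n,F,G,B], logical=[C,A,n,F,G,B,a,E]
After op 11 (swap(1, 6)): offset=2, physical=[A,E,C,a,n,F,G,B], logical=[C,a,n,F,G,B,A,E]

Answer: 2 C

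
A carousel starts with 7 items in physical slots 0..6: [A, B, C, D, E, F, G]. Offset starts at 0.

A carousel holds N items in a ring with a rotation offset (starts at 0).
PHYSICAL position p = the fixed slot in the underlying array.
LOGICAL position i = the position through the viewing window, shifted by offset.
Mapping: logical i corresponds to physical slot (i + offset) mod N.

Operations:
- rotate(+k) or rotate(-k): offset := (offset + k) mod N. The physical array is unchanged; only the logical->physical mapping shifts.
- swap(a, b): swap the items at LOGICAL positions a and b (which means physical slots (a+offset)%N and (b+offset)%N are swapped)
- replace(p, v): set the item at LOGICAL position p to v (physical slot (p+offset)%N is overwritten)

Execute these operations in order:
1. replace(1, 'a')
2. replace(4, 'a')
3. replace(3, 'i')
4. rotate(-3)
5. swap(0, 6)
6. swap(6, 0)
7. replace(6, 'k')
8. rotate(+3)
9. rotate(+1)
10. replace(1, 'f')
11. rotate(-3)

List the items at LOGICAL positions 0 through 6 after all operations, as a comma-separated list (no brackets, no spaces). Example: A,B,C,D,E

After op 1 (replace(1, 'a')): offset=0, physical=[A,a,C,D,E,F,G], logical=[A,a,C,D,E,F,G]
After op 2 (replace(4, 'a')): offset=0, physical=[A,a,C,D,a,F,G], logical=[A,a,C,D,a,F,G]
After op 3 (replace(3, 'i')): offset=0, physical=[A,a,C,i,a,F,G], logical=[A,a,C,i,a,F,G]
After op 4 (rotate(-3)): offset=4, physical=[A,a,C,i,a,F,G], logical=[a,F,G,A,a,C,i]
After op 5 (swap(0, 6)): offset=4, physical=[A,a,C,a,i,F,G], logical=[i,F,G,A,a,C,a]
After op 6 (swap(6, 0)): offset=4, physical=[A,a,C,i,a,F,G], logical=[a,F,G,A,a,C,i]
After op 7 (replace(6, 'k')): offset=4, physical=[A,a,C,k,a,F,G], logical=[a,F,G,A,a,C,k]
After op 8 (rotate(+3)): offset=0, physical=[A,a,C,k,a,F,G], logical=[A,a,C,k,a,F,G]
After op 9 (rotate(+1)): offset=1, physical=[A,a,C,k,a,F,G], logical=[a,C,k,a,F,G,A]
After op 10 (replace(1, 'f')): offset=1, physical=[A,a,f,k,a,F,G], logical=[a,f,k,a,F,G,A]
After op 11 (rotate(-3)): offset=5, physical=[A,a,f,k,a,F,G], logical=[F,G,A,a,f,k,a]

Answer: F,G,A,a,f,k,a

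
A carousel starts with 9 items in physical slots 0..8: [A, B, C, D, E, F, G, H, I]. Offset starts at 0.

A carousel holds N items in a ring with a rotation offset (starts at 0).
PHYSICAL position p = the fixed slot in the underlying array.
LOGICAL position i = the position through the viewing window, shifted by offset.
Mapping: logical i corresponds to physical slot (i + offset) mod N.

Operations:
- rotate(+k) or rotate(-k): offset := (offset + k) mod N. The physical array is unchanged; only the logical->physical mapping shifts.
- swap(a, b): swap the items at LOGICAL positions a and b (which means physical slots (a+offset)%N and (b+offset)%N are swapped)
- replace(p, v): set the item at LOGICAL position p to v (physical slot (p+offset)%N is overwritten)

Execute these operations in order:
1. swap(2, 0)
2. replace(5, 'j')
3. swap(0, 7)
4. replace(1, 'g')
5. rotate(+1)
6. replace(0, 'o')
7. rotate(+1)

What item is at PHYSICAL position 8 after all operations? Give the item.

After op 1 (swap(2, 0)): offset=0, physical=[C,B,A,D,E,F,G,H,I], logical=[C,B,A,D,E,F,G,H,I]
After op 2 (replace(5, 'j')): offset=0, physical=[C,B,A,D,E,j,G,H,I], logical=[C,B,A,D,E,j,G,H,I]
After op 3 (swap(0, 7)): offset=0, physical=[H,B,A,D,E,j,G,C,I], logical=[H,B,A,D,E,j,G,C,I]
After op 4 (replace(1, 'g')): offset=0, physical=[H,g,A,D,E,j,G,C,I], logical=[H,g,A,D,E,j,G,C,I]
After op 5 (rotate(+1)): offset=1, physical=[H,g,A,D,E,j,G,C,I], logical=[g,A,D,E,j,G,C,I,H]
After op 6 (replace(0, 'o')): offset=1, physical=[H,o,A,D,E,j,G,C,I], logical=[o,A,D,E,j,G,C,I,H]
After op 7 (rotate(+1)): offset=2, physical=[H,o,A,D,E,j,G,C,I], logical=[A,D,E,j,G,C,I,H,o]

Answer: I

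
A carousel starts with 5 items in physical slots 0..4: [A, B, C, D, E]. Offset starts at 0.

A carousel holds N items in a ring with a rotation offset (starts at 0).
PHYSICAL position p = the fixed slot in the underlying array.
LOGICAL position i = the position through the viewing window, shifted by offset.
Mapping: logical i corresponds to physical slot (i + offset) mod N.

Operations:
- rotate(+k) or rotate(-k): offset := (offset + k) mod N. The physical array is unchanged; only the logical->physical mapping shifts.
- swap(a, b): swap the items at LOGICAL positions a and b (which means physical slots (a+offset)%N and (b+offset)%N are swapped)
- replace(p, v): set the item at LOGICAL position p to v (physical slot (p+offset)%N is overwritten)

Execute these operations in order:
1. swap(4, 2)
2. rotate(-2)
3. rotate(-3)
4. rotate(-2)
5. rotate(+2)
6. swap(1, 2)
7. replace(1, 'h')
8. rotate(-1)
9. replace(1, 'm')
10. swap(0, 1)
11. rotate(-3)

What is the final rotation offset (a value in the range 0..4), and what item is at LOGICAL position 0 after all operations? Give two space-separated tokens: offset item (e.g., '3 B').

Answer: 1 h

Derivation:
After op 1 (swap(4, 2)): offset=0, physical=[A,B,E,D,C], logical=[A,B,E,D,C]
After op 2 (rotate(-2)): offset=3, physical=[A,B,E,D,C], logical=[D,C,A,B,E]
After op 3 (rotate(-3)): offset=0, physical=[A,B,E,D,C], logical=[A,B,E,D,C]
After op 4 (rotate(-2)): offset=3, physical=[A,B,E,D,C], logical=[D,C,A,B,E]
After op 5 (rotate(+2)): offset=0, physical=[A,B,E,D,C], logical=[A,B,E,D,C]
After op 6 (swap(1, 2)): offset=0, physical=[A,E,B,D,C], logical=[A,E,B,D,C]
After op 7 (replace(1, 'h')): offset=0, physical=[A,h,B,D,C], logical=[A,h,B,D,C]
After op 8 (rotate(-1)): offset=4, physical=[A,h,B,D,C], logical=[C,A,h,B,D]
After op 9 (replace(1, 'm')): offset=4, physical=[m,h,B,D,C], logical=[C,m,h,B,D]
After op 10 (swap(0, 1)): offset=4, physical=[C,h,B,D,m], logical=[m,C,h,B,D]
After op 11 (rotate(-3)): offset=1, physical=[C,h,B,D,m], logical=[h,B,D,m,C]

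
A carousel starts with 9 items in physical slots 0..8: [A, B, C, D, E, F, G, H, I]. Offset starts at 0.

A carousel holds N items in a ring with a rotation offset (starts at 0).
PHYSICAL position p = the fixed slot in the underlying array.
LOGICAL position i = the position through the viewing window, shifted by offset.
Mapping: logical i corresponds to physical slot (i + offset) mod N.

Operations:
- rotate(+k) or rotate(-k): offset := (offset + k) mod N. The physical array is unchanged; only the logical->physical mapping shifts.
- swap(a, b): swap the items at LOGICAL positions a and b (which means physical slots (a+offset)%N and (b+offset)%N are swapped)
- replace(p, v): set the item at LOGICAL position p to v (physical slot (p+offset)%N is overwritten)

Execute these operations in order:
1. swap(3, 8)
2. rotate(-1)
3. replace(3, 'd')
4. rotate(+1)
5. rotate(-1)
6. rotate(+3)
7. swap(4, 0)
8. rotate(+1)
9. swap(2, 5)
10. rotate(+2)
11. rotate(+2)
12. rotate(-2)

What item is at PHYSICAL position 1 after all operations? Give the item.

After op 1 (swap(3, 8)): offset=0, physical=[A,B,C,I,E,F,G,H,D], logical=[A,B,C,I,E,F,G,H,D]
After op 2 (rotate(-1)): offset=8, physical=[A,B,C,I,E,F,G,H,D], logical=[D,A,B,C,I,E,F,G,H]
After op 3 (replace(3, 'd')): offset=8, physical=[A,B,d,I,E,F,G,H,D], logical=[D,A,B,d,I,E,F,G,H]
After op 4 (rotate(+1)): offset=0, physical=[A,B,d,I,E,F,G,H,D], logical=[A,B,d,I,E,F,G,H,D]
After op 5 (rotate(-1)): offset=8, physical=[A,B,d,I,E,F,G,H,D], logical=[D,A,B,d,I,E,F,G,H]
After op 6 (rotate(+3)): offset=2, physical=[A,B,d,I,E,F,G,H,D], logical=[d,I,E,F,G,H,D,A,B]
After op 7 (swap(4, 0)): offset=2, physical=[A,B,G,I,E,F,d,H,D], logical=[G,I,E,F,d,H,D,A,B]
After op 8 (rotate(+1)): offset=3, physical=[A,B,G,I,E,F,d,H,D], logical=[I,E,F,d,H,D,A,B,G]
After op 9 (swap(2, 5)): offset=3, physical=[A,B,G,I,E,D,d,H,F], logical=[I,E,D,d,H,F,A,B,G]
After op 10 (rotate(+2)): offset=5, physical=[A,B,G,I,E,D,d,H,F], logical=[D,d,H,F,A,B,G,I,E]
After op 11 (rotate(+2)): offset=7, physical=[A,B,G,I,E,D,d,H,F], logical=[H,F,A,B,G,I,E,D,d]
After op 12 (rotate(-2)): offset=5, physical=[A,B,G,I,E,D,d,H,F], logical=[D,d,H,F,A,B,G,I,E]

Answer: B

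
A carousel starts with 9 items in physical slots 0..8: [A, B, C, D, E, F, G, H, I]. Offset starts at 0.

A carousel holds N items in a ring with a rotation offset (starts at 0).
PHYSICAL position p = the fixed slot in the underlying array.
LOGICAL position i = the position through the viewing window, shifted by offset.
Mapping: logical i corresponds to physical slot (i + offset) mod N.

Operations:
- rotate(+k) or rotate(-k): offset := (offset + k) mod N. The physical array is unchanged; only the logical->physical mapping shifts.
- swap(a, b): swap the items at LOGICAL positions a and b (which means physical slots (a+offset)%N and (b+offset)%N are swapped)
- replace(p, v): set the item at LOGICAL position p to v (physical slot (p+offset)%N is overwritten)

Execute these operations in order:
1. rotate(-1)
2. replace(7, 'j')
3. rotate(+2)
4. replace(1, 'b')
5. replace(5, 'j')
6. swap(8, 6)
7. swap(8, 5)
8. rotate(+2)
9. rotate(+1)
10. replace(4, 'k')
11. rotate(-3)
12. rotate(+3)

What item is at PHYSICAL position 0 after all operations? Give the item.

After op 1 (rotate(-1)): offset=8, physical=[A,B,C,D,E,F,G,H,I], logical=[I,A,B,C,D,E,F,G,H]
After op 2 (replace(7, 'j')): offset=8, physical=[A,B,C,D,E,F,j,H,I], logical=[I,A,B,C,D,E,F,j,H]
After op 3 (rotate(+2)): offset=1, physical=[A,B,C,D,E,F,j,H,I], logical=[B,C,D,E,F,j,H,I,A]
After op 4 (replace(1, 'b')): offset=1, physical=[A,B,b,D,E,F,j,H,I], logical=[B,b,D,E,F,j,H,I,A]
After op 5 (replace(5, 'j')): offset=1, physical=[A,B,b,D,E,F,j,H,I], logical=[B,b,D,E,F,j,H,I,A]
After op 6 (swap(8, 6)): offset=1, physical=[H,B,b,D,E,F,j,A,I], logical=[B,b,D,E,F,j,A,I,H]
After op 7 (swap(8, 5)): offset=1, physical=[j,B,b,D,E,F,H,A,I], logical=[B,b,D,E,F,H,A,I,j]
After op 8 (rotate(+2)): offset=3, physical=[j,B,b,D,E,F,H,A,I], logical=[D,E,F,H,A,I,j,B,b]
After op 9 (rotate(+1)): offset=4, physical=[j,B,b,D,E,F,H,A,I], logical=[E,F,H,A,I,j,B,b,D]
After op 10 (replace(4, 'k')): offset=4, physical=[j,B,b,D,E,F,H,A,k], logical=[E,F,H,A,k,j,B,b,D]
After op 11 (rotate(-3)): offset=1, physical=[j,B,b,D,E,F,H,A,k], logical=[B,b,D,E,F,H,A,k,j]
After op 12 (rotate(+3)): offset=4, physical=[j,B,b,D,E,F,H,A,k], logical=[E,F,H,A,k,j,B,b,D]

Answer: j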